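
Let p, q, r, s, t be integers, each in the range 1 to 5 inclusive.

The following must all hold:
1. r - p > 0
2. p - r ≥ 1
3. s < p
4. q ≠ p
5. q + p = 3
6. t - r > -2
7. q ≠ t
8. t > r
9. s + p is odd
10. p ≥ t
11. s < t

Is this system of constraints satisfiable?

Constraints 1, 8, and 10 give p < r, r < t, t ≤ p. Chaining: p < r < t ≤ p, which forces p < p — impossible.

Unsatisfiable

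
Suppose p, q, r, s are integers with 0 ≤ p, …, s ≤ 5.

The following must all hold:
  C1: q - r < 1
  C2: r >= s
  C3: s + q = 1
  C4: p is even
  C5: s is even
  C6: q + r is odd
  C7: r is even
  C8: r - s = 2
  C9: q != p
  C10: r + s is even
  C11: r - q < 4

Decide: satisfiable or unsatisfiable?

Satisfiable

Take p = 0, q = 1, r = 2, s = 0. Then constraint 1: q - r = -1; constraint 3: s + q = 1, and every other listed constraint is also met.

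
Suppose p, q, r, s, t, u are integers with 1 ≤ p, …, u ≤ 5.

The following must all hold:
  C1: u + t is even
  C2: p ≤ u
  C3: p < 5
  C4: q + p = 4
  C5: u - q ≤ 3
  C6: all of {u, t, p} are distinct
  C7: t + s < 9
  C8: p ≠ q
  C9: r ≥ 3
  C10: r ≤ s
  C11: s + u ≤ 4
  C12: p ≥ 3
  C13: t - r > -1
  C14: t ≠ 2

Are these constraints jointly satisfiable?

From constraints 9 and 10: s ≥ r ≥ 3. From constraints 2 and 12: u ≥ p ≥ 3. Hence s + u ≥ 6. But constraint 11 requires s + u ≤ 4, and 4 < 6. Contradiction.

Unsatisfiable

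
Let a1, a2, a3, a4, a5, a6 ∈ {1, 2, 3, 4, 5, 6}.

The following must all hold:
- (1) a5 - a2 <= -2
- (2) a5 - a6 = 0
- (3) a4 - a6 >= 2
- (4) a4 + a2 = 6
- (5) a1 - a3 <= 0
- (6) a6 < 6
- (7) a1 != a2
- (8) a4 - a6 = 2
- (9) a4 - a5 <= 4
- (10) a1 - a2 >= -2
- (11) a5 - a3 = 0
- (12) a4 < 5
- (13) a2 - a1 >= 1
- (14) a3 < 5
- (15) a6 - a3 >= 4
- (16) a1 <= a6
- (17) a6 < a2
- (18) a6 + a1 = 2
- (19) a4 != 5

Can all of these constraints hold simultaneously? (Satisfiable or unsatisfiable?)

Unsatisfiable

Constraints 1, 3, 5, 9, 10, and 15 give a6 − a3 ≥ 4, a3 − a1 ≥ 0, a1 − a2 ≥ -2, a2 − a5 ≥ 2, a5 − a4 ≥ -4, a4 − a6 ≥ 2.
Adding all 6 inequalities: the left sides telescope to 0, and the right sides sum to 4 + 0 + (-2) + 2 + (-4) + 2 = 2. So 0 ≥ 2, which is false.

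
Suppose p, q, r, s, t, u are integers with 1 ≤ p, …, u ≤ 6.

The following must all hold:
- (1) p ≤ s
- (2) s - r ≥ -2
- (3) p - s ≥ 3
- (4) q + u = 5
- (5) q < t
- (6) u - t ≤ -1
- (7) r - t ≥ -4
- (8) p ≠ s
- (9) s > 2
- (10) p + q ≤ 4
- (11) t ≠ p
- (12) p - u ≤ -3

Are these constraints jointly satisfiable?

Unsatisfiable

Constraints 2, 3, 6, 7, and 12 give p − s ≥ 3, s − r ≥ -2, r − t ≥ -4, t − u ≥ 1, u − p ≥ 3.
Adding all 5 inequalities: the left sides telescope to 0, and the right sides sum to 3 + (-2) + (-4) + 1 + 3 = 1. So 0 ≥ 1, which is false.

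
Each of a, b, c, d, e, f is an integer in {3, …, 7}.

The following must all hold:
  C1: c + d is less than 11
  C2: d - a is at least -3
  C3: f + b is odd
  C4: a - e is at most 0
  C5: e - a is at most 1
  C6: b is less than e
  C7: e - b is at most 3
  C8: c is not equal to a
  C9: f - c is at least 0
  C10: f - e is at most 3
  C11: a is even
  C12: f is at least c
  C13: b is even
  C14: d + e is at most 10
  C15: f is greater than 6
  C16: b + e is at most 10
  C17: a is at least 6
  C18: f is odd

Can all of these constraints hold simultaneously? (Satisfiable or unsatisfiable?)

Satisfiable

One satisfying assignment is a = 6, b = 4, c = 4, d = 4, e = 6, f = 7.
For the less obvious constraints — constraint 1: c + d = 8; constraint 2: d - a = -2; constraint 4: a - e = 0 — and the others hold by inspection.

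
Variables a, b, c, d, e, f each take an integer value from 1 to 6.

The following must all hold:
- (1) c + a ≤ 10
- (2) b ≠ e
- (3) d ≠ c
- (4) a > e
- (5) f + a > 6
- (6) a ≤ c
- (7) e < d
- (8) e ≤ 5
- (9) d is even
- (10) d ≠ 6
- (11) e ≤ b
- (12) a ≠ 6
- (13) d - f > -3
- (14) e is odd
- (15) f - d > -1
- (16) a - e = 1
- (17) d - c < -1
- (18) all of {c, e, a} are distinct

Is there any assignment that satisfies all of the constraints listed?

Take a = 2, b = 5, c = 6, d = 4, e = 1, f = 6. Then constraint 1: c + a = 8; constraint 5: f + a = 8; constraint 13: d - f = -2, and every other listed constraint is also met.

Satisfiable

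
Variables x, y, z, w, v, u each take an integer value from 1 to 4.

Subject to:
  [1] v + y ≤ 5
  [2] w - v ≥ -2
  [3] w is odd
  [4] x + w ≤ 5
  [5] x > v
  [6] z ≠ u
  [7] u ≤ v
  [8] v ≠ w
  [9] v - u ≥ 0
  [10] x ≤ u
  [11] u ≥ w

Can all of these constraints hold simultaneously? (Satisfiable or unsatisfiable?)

Unsatisfiable

Constraints 5, 7, and 10 give x ≤ u, u ≤ v, v < x. Chaining: x ≤ u ≤ v < x, which forces x < x — impossible.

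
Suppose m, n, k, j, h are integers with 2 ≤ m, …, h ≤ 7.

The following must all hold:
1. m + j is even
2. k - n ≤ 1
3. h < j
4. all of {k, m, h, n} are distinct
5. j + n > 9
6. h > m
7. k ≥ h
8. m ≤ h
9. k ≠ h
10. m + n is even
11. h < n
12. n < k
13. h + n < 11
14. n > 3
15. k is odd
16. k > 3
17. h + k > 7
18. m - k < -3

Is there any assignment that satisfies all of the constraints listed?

Satisfiable

Take m = 2, n = 6, k = 7, j = 6, h = 3. Then constraint 2: k - n = 1; constraint 5: j + n = 12; constraint 13: h + n = 9, and every other listed constraint is also met.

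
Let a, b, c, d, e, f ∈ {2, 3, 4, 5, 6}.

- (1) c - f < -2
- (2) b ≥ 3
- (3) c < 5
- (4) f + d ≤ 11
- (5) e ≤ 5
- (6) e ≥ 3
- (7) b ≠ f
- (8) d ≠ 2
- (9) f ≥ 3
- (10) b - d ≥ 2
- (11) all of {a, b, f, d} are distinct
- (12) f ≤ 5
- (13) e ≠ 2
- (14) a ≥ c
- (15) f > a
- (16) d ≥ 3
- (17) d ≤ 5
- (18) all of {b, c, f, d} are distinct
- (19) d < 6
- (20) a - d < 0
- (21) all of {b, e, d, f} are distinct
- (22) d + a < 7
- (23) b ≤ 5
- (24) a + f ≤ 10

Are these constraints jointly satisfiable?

Constraints 2, 5, 6, 9, 12, 16, 17, and 23 confine each of b, e, d, f to the 3 values {3, …, 5}.
Constraint 21 requires all 4 of them to be distinct, but only 3 values are available — impossible by the pigeonhole principle.

Unsatisfiable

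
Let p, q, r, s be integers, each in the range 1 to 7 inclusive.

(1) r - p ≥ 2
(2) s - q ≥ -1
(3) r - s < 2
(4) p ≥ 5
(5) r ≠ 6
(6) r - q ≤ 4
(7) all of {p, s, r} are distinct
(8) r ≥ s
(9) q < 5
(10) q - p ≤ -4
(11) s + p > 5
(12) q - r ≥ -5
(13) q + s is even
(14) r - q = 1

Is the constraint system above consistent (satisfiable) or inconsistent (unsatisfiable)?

Unsatisfiable

Constraints 1, 10, and 12 give q − r ≥ -5, r − p ≥ 2, p − q ≥ 4.
Adding all 3 inequalities: the left sides telescope to 0, and the right sides sum to (-5) + 2 + 4 = 1. So 0 ≥ 1, which is false.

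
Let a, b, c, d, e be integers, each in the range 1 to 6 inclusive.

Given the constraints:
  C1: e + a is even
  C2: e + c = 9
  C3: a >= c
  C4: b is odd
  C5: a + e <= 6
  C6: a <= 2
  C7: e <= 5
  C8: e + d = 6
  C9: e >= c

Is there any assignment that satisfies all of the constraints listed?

Unsatisfiable

From constraint 7: e ≤ 5. From constraints 3 and 6: c ≤ a ≤ 2. Hence e + c ≤ 7. But constraint 2 requires e + c = 9, and 9 > 7. Contradiction.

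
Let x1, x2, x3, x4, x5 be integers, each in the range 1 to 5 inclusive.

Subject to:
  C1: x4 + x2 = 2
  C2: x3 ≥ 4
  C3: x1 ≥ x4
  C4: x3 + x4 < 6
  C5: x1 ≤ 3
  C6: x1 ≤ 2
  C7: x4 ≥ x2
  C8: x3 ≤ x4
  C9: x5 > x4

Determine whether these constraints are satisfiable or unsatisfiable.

Unsatisfiable

From constraints 2 and 8: x4 ≥ x3 and x3 ≥ 4, so x4 ≥ 4. From constraints 3 and 5: x4 ≤ x1 and x1 ≤ 3, so x4 ≤ 3. But 3 < 4, so no value of x4 works.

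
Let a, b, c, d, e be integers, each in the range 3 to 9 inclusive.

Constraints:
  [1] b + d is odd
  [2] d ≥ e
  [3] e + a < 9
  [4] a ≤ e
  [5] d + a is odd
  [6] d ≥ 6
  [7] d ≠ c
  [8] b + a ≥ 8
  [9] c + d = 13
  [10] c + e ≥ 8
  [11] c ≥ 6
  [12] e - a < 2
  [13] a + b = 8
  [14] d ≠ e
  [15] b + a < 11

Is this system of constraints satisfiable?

Satisfiable

The assignment a = 4, b = 4, c = 6, d = 7, e = 4 works:
  constraint 3 holds since e + a = 8.
  constraint 8 holds since b + a = 8.
The rest check out directly.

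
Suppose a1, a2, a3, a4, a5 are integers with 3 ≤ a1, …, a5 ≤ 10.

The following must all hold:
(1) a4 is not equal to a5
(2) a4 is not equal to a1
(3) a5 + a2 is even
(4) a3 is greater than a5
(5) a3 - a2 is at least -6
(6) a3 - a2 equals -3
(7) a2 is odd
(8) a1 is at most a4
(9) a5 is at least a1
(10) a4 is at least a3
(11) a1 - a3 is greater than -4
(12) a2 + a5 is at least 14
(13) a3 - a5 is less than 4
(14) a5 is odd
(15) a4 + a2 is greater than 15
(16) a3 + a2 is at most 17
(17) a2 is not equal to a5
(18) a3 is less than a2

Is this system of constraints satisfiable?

Setting (a1, a2, a3, a4, a5) = (4, 9, 6, 9, 5) satisfies everything: constraint 5: a3 - a2 = -3; constraint 6: a3 - a2 = -3; constraint 11: a1 - a3 = -2, and the others follow.

Satisfiable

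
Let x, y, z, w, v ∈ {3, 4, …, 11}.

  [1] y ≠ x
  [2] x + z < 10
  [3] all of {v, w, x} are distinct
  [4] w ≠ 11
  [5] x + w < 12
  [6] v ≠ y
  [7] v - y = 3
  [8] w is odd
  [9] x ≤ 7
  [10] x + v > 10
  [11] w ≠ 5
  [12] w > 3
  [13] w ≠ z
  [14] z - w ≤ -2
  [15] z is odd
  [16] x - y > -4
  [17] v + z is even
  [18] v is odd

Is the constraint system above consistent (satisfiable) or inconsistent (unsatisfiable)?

Setting (x, y, z, w, v) = (3, 6, 5, 7, 9) satisfies everything: constraint 2: x + z = 8; constraint 5: x + w = 10; constraint 7: v - y = 3, and the others follow.

Satisfiable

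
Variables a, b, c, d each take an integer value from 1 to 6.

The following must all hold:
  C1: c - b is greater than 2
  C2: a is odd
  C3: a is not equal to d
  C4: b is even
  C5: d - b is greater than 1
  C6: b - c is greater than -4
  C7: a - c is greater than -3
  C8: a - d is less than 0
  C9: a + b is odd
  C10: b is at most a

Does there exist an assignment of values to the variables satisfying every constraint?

Satisfiable

Take a = 3, b = 2, c = 5, d = 6. Then constraint 1: c - b = 3; constraint 5: d - b = 4, and every other listed constraint is also met.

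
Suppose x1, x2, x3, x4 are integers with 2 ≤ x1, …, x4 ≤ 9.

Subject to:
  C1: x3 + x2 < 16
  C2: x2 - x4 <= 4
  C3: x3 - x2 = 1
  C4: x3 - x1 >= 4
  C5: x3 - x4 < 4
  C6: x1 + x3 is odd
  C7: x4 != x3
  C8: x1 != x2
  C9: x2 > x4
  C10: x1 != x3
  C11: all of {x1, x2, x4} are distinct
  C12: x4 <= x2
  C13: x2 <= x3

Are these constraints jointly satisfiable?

Take x1 = 2, x2 = 6, x3 = 7, x4 = 5. Then constraint 1: x3 + x2 = 13; constraint 2: x2 - x4 = 1; constraint 3: x3 - x2 = 1, and every other listed constraint is also met.

Satisfiable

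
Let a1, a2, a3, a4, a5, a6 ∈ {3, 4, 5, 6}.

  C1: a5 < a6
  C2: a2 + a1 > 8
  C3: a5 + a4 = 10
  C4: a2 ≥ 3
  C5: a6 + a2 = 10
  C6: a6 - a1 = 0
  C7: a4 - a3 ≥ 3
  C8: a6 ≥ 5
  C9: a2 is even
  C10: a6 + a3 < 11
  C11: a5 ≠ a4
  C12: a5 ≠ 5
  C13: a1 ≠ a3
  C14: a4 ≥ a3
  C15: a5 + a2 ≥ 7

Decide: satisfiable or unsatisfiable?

Satisfiable

Try a1 = 6, a2 = 4, a3 = 3, a4 = 6, a5 = 4, a6 = 6.
Check constraint 2: a2 + a1 = 10; constraint 3: a5 + a4 = 10. The remaining constraints are straightforward to verify.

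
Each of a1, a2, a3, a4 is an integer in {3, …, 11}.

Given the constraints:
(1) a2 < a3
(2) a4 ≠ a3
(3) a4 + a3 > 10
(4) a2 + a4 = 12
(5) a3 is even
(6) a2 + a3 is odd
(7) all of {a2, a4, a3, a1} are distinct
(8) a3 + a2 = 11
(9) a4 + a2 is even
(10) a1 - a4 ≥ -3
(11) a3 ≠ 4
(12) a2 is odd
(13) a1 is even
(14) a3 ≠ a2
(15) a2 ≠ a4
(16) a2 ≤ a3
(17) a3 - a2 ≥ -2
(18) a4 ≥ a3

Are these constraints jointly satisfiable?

Satisfiable

Try a1 = 4, a2 = 5, a3 = 6, a4 = 7.
Check constraint 3: a4 + a3 = 13; constraint 4: a2 + a4 = 12. The remaining constraints are straightforward to verify.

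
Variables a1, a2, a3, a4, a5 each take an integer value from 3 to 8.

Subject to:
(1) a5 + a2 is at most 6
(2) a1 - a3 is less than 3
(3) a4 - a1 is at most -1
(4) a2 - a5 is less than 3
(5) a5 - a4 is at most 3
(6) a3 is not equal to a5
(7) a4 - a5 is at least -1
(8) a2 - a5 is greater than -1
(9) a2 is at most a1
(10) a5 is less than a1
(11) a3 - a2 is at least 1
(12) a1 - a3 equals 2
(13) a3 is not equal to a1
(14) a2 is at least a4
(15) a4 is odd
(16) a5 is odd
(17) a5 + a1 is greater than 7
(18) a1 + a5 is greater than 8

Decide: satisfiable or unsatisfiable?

Satisfiable

Try a1 = 7, a2 = 3, a3 = 5, a4 = 3, a5 = 3.
Check constraint 1: a5 + a2 = 6; constraint 2: a1 - a3 = 2. The remaining constraints are straightforward to verify.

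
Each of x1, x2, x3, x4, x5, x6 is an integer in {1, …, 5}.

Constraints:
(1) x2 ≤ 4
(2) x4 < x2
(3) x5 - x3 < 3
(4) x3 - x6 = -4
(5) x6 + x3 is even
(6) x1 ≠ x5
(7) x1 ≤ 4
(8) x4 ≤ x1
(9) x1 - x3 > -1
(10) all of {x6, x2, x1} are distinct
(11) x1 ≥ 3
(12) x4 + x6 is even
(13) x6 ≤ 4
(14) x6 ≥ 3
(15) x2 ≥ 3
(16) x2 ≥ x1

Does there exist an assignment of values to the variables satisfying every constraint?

Constraints 1, 7, 11, 13, 14, and 15 confine each of x6, x2, x1 to the 2 values {3, 4}.
Constraint 10 requires all 3 of them to be distinct, but only 2 values are available — impossible by the pigeonhole principle.

Unsatisfiable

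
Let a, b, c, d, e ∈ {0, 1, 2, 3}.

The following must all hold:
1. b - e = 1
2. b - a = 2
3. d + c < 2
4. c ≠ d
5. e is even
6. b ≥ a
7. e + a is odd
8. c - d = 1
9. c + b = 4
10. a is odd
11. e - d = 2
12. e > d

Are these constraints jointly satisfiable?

Try a = 1, b = 3, c = 1, d = 0, e = 2.
Check constraint 1: b - e = 1; constraint 2: b - a = 2. The remaining constraints are straightforward to verify.

Satisfiable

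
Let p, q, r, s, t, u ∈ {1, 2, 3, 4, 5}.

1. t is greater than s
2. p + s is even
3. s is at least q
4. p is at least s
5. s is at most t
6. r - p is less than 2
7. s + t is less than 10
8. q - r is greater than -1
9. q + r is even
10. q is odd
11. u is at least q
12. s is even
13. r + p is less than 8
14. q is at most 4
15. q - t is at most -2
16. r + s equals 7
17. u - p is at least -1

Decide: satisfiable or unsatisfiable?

Try p = 4, q = 3, r = 3, s = 4, t = 5, u = 4.
Check constraint 6: r - p = -1; constraint 7: s + t = 9. The remaining constraints are straightforward to verify.

Satisfiable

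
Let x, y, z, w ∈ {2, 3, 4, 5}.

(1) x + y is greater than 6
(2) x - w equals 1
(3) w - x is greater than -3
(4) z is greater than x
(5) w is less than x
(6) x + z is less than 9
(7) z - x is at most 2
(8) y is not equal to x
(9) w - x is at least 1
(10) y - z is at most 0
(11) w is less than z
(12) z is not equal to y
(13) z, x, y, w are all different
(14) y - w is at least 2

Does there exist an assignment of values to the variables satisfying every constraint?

Unsatisfiable

Constraints 7, 9, 10, and 14 give x − z ≥ -2, z − y ≥ 0, y − w ≥ 2, w − x ≥ 1.
Adding all 4 inequalities: the left sides telescope to 0, and the right sides sum to (-2) + 0 + 2 + 1 = 1. So 0 ≥ 1, which is false.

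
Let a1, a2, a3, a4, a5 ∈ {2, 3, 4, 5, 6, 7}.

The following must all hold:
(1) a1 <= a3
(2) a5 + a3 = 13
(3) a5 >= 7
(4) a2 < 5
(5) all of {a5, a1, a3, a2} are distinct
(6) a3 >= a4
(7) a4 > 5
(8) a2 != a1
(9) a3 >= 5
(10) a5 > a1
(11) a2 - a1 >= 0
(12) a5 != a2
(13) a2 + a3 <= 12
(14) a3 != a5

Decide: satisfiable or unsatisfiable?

Satisfiable

One satisfying assignment is a1 = 2, a2 = 4, a3 = 6, a4 = 6, a5 = 7.
For the less obvious constraints — constraint 2: a5 + a3 = 13; constraint 11: a2 - a1 = 2; constraint 13: a2 + a3 = 10 — and the others hold by inspection.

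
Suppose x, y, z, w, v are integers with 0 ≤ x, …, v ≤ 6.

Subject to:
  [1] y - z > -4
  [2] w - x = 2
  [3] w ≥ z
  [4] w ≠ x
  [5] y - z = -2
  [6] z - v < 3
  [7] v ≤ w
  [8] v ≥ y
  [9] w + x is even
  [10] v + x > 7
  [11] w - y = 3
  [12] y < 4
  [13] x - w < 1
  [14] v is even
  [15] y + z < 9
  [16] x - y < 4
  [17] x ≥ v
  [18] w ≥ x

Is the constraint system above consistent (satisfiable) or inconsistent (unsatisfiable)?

Satisfiable

One satisfying assignment is x = 4, y = 3, z = 5, w = 6, v = 4.
For the less obvious constraints — constraint 1: y - z = -2; constraint 2: w - x = 2 — and the others hold by inspection.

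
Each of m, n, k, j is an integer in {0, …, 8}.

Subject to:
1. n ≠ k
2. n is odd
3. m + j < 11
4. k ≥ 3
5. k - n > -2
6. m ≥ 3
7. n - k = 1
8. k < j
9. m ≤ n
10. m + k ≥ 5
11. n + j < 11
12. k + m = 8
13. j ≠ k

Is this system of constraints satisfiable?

Satisfiable

Setting (m, n, k, j) = (4, 5, 4, 5) satisfies everything: constraint 3: m + j = 9; constraint 5: k - n = -1; constraint 7: n - k = 1, and the others follow.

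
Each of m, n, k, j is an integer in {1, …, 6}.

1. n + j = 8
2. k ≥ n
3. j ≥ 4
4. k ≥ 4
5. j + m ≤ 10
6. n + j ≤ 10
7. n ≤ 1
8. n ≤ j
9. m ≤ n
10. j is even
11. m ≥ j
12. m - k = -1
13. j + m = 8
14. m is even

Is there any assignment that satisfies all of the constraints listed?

From constraints 3 and 11: m ≥ j and j ≥ 4, so m ≥ 4. From constraints 7 and 9: m ≤ n and n ≤ 1, so m ≤ 1. But 1 < 4, so no value of m works.

Unsatisfiable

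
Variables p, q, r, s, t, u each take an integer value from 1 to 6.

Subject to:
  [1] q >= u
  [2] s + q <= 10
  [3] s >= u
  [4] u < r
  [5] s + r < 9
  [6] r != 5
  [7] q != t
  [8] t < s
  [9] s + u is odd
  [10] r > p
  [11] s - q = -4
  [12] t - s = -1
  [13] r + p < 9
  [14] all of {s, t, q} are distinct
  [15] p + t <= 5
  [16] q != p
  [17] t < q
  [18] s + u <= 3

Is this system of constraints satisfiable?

Setting (p, q, r, s, t, u) = (1, 6, 6, 2, 1, 1) satisfies everything: constraint 2: s + q = 8; constraint 5: s + r = 8, and the others follow.

Satisfiable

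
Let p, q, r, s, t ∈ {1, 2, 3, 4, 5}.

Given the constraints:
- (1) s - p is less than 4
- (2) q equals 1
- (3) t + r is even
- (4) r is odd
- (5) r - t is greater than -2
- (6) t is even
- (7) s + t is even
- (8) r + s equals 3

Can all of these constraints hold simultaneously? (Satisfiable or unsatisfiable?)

Constraint 6 makes t even and constraint 4 makes r odd, so t + r must be odd. Constraint 3 says t + r is even — contradiction.

Unsatisfiable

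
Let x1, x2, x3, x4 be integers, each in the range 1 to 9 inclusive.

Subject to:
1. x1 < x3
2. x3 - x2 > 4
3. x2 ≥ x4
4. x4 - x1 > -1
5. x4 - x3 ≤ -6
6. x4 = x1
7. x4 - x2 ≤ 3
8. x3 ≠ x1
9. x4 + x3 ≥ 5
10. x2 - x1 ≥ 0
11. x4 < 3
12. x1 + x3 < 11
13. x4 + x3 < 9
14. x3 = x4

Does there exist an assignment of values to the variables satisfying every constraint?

Unsatisfiable

From constraints 6 and 14, x3 = x4 = x1, so x3 = x1. But constraint 8 says x3 ≠ x1. Contradiction.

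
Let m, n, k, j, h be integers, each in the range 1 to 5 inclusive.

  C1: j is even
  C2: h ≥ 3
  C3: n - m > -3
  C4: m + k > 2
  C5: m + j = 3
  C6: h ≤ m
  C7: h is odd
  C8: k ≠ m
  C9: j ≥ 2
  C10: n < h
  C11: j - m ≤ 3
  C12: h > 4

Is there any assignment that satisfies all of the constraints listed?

Unsatisfiable

From constraints 2 and 6: m ≥ h ≥ 3. From constraint 9: j ≥ 2. Hence m + j ≥ 5. But constraint 5 requires m + j = 3, and 3 < 5. Contradiction.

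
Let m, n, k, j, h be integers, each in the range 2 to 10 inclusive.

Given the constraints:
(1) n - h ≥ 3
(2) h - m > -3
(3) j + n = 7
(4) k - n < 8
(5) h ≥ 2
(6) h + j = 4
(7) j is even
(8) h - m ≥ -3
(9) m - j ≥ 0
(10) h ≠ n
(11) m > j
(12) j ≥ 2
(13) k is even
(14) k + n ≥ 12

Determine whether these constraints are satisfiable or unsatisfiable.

The assignment m = 4, n = 5, k = 10, j = 2, h = 2 works:
  constraint 1 holds since n - h = 3.
  constraint 2 holds since h - m = -2.
  constraint 3 holds since j + n = 7.
The rest check out directly.

Satisfiable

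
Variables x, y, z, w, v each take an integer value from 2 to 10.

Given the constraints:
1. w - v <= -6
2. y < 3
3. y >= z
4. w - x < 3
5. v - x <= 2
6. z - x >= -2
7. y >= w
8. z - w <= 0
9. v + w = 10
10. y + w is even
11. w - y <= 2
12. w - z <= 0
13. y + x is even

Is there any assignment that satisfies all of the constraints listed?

Constraints 1, 5, 6, and 8 give v − w ≥ 6, w − z ≥ 0, z − x ≥ -2, x − v ≥ -2.
Adding all 4 inequalities: the left sides telescope to 0, and the right sides sum to 6 + 0 + (-2) + (-2) = 2. So 0 ≥ 2, which is false.

Unsatisfiable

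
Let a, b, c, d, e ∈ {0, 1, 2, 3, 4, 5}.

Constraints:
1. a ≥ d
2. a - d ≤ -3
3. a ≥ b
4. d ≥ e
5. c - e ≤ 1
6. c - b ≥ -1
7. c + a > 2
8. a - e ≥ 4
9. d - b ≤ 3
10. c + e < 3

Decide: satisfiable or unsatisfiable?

Constraints 2, 5, 6, 8, and 9 give b − d ≥ -3, d − a ≥ 3, a − e ≥ 4, e − c ≥ -1, c − b ≥ -1.
Adding all 5 inequalities: the left sides telescope to 0, and the right sides sum to (-3) + 3 + 4 + (-1) + (-1) = 2. So 0 ≥ 2, which is false.

Unsatisfiable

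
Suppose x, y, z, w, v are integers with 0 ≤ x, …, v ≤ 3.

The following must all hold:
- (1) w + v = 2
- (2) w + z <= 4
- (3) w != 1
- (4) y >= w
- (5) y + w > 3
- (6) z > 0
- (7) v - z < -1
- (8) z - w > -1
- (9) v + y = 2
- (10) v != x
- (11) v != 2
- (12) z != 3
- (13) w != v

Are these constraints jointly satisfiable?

Satisfiable

One satisfying assignment is x = 3, y = 2, z = 2, w = 2, v = 0.
For the less obvious constraints — constraint 1: w + v = 2; constraint 2: w + z = 4; constraint 5: y + w = 4 — and the others hold by inspection.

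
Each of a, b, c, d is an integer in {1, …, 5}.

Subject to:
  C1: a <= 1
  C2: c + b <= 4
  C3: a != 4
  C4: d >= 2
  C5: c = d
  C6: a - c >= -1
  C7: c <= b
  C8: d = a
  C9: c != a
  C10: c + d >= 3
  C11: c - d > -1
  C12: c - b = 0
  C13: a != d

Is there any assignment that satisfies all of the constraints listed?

From constraints 5 and 8, c = d = a, so c = a. But constraint 9 says c ≠ a. Contradiction.

Unsatisfiable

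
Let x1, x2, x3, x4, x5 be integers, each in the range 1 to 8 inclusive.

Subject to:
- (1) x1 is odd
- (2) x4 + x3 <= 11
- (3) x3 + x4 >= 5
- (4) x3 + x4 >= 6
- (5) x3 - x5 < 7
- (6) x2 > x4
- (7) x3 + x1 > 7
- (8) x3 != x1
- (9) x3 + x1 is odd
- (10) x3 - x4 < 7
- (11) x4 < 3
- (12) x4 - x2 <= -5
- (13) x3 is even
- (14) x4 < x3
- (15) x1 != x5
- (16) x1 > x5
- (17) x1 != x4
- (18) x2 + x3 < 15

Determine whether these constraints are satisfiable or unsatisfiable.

Satisfiable

Setting (x1, x2, x3, x4, x5) = (3, 7, 6, 2, 1) satisfies everything: constraint 2: x4 + x3 = 8; constraint 3: x3 + x4 = 8, and the others follow.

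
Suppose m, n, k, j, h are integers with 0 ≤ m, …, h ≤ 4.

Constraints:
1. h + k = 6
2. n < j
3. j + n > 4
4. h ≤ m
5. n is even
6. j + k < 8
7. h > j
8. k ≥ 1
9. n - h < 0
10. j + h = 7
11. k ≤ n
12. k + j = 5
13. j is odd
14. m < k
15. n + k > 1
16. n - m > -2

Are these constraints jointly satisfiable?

Constraints 2, 4, 7, 11, and 14 give n < j, j < h, h ≤ m, m < k, k ≤ n. Chaining: n < j < h ≤ m < k ≤ n, which forces n < n — impossible.

Unsatisfiable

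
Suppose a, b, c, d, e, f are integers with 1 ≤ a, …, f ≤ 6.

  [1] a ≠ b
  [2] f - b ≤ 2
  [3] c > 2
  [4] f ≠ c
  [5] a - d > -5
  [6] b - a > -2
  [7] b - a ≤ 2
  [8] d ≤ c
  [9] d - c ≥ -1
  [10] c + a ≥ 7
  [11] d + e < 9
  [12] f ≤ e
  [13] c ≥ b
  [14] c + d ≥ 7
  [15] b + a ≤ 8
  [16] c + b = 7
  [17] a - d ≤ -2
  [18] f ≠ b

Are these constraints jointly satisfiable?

The assignment a = 3, b = 2, c = 5, d = 5, e = 3, f = 3 works:
  constraint 2 holds since f - b = 1.
  constraint 5 holds since a - d = -2.
The rest check out directly.

Satisfiable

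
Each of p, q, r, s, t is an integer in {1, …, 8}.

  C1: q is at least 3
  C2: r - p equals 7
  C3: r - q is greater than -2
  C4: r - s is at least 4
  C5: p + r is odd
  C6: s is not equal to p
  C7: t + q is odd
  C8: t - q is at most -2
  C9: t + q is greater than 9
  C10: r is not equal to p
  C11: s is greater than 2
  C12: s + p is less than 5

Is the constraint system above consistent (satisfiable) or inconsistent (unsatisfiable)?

The assignment p = 1, q = 8, r = 8, s = 3, t = 3 works:
  constraint 2 holds since r - p = 7.
  constraint 3 holds since r - q = 0.
  constraint 4 holds since r - s = 5.
The rest check out directly.

Satisfiable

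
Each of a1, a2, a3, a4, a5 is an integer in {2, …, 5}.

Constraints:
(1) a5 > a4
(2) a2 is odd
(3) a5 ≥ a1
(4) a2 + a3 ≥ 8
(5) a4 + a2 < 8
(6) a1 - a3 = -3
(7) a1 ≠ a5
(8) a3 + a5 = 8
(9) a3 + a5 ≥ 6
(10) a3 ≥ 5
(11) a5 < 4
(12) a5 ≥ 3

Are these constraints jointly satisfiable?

One satisfying assignment is a1 = 2, a2 = 5, a3 = 5, a4 = 2, a5 = 3.
For the less obvious constraints — constraint 4: a2 + a3 = 10; constraint 5: a4 + a2 = 7; constraint 6: a1 - a3 = -3 — and the others hold by inspection.

Satisfiable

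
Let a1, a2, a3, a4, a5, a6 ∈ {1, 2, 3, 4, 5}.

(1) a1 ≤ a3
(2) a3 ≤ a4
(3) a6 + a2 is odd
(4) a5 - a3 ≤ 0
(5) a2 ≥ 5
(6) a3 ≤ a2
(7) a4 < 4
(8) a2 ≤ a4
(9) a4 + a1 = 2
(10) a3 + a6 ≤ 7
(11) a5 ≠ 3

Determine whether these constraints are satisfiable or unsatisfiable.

From constraints 5 and 8: a4 ≥ a2 and a2 ≥ 5, so a4 ≥ 5. From constraint 7: a4 ≤ 3. But 3 < 5, so no value of a4 works.

Unsatisfiable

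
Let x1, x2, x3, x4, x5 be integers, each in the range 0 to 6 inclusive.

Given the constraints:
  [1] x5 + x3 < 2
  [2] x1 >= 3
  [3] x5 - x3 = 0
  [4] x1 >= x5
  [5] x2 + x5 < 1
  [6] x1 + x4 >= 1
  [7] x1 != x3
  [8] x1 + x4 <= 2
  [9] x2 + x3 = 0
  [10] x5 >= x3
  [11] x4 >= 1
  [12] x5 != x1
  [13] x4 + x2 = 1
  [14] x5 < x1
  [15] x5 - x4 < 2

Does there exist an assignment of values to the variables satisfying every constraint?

From constraint 2: x1 ≥ 3. From constraint 11: x4 ≥ 1. Hence x1 + x4 ≥ 4. But constraint 8 requires x1 + x4 ≤ 2, and 2 < 4. Contradiction.

Unsatisfiable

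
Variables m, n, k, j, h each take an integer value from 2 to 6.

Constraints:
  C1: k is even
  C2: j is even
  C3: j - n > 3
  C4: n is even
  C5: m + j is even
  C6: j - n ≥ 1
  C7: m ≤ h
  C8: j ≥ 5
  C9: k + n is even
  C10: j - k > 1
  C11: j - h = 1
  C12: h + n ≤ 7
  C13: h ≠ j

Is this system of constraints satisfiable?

Take m = 4, n = 2, k = 2, j = 6, h = 5. Then constraint 3: j - n = 4; constraint 6: j - n = 4, and every other listed constraint is also met.

Satisfiable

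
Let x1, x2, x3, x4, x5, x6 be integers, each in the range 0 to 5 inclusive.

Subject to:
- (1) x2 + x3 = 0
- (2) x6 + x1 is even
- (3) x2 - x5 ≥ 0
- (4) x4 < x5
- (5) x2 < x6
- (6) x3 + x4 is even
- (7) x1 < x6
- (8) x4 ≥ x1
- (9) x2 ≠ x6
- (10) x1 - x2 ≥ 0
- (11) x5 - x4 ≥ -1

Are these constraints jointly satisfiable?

Unsatisfiable

Constraints 3, 4, 8, and 10 give x4 < x5, x5 ≤ x2, x2 ≤ x1, x1 ≤ x4. Chaining: x4 < x5 ≤ x2 ≤ x1 ≤ x4, which forces x4 < x4 — impossible.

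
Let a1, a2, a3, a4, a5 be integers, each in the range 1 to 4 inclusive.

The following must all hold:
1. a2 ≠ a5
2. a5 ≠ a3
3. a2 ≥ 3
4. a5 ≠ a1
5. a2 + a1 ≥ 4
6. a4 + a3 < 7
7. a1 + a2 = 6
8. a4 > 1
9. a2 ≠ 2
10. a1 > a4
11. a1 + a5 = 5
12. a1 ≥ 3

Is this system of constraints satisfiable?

Satisfiable

The assignment a1 = 3, a2 = 3, a3 = 3, a4 = 2, a5 = 2 works:
  constraint 5 holds since a2 + a1 = 6.
  constraint 6 holds since a4 + a3 = 5.
  constraint 7 holds since a1 + a2 = 6.
The rest check out directly.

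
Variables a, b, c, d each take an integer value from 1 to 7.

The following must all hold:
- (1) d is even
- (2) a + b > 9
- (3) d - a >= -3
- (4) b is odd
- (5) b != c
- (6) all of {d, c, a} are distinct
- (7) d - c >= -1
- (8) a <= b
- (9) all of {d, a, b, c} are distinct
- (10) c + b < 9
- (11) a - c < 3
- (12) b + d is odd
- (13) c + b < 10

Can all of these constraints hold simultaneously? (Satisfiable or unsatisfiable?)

Setting (a, b, c, d) = (3, 7, 1, 2) satisfies everything: constraint 2: a + b = 10; constraint 3: d - a = -1, and the others follow.

Satisfiable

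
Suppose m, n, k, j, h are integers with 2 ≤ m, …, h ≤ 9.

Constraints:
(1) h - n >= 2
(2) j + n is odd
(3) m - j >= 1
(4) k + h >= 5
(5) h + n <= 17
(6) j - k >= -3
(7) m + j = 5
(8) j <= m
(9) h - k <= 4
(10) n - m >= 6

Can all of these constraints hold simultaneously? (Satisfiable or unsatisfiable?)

Unsatisfiable

Constraints 1, 3, 6, 9, and 10 give n − m ≥ 6, m − j ≥ 1, j − k ≥ -3, k − h ≥ -4, h − n ≥ 2.
Adding all 5 inequalities: the left sides telescope to 0, and the right sides sum to 6 + 1 + (-3) + (-4) + 2 = 2. So 0 ≥ 2, which is false.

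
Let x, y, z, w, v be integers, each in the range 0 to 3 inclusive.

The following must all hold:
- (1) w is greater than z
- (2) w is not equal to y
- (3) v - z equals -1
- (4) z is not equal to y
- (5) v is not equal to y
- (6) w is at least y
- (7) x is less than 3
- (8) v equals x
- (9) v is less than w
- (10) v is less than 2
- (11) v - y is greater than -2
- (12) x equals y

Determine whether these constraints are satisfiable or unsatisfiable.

From constraints 8 and 12, v = x = y, so v = y. But constraint 5 says v ≠ y. Contradiction.

Unsatisfiable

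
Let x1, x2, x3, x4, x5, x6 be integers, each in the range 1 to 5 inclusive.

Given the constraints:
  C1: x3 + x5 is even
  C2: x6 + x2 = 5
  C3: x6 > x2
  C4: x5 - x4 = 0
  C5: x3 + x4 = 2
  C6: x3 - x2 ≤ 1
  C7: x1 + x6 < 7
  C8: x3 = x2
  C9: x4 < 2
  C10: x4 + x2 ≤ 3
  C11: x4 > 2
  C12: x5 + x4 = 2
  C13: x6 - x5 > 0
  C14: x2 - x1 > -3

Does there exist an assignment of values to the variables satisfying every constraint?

From constraint 11: x4 ≥ 3. From constraint 9: x4 ≤ 1. But 1 < 3, so no value of x4 works.

Unsatisfiable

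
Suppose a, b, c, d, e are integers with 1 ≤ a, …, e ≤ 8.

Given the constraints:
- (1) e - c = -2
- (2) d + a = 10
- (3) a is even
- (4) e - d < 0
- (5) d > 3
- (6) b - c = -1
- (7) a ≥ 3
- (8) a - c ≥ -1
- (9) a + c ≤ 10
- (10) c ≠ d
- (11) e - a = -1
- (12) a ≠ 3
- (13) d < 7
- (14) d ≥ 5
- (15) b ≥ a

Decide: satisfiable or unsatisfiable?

Setting (a, b, c, d, e) = (4, 4, 5, 6, 3) satisfies everything: constraint 1: e - c = -2; constraint 2: d + a = 10, and the others follow.

Satisfiable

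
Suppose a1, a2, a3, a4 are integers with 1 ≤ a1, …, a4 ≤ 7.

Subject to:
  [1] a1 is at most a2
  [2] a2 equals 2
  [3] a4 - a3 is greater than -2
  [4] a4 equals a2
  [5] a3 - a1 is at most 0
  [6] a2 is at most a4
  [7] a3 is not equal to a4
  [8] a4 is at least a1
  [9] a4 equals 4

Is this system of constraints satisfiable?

Unsatisfiable

Constraint 9 fixes a4 = 4 and constraint 2 fixes a2 = 2, but constraint 4 requires a4 = a2. Since 4 ≠ 2, contradiction.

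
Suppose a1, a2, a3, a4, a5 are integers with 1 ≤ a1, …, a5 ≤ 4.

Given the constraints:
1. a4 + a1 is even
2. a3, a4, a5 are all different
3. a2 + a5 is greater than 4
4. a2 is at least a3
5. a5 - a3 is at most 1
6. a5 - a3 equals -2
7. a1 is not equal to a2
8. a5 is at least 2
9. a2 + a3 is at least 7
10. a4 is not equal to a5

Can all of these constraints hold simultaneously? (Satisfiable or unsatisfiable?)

Satisfiable

Try a1 = 1, a2 = 4, a3 = 4, a4 = 3, a5 = 2.
Check constraint 3: a2 + a5 = 6; constraint 5: a5 - a3 = -2; constraint 6: a5 - a3 = -2. The remaining constraints are straightforward to verify.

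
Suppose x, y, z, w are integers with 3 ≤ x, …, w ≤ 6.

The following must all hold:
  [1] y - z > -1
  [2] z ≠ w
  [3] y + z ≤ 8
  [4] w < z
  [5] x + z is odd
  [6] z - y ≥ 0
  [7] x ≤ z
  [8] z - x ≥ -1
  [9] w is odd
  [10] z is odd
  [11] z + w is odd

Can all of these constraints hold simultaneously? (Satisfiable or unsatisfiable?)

Unsatisfiable

Constraint 10 makes z odd and constraint 9 makes w odd, so z + w must be even. Constraint 11 says z + w is odd — contradiction.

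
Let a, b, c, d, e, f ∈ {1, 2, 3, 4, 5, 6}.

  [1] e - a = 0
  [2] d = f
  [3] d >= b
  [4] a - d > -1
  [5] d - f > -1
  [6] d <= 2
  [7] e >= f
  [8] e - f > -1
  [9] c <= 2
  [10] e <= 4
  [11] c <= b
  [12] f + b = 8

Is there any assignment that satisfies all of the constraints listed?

Unsatisfiable

From constraints 7 and 10: f ≤ e ≤ 4. From constraints 3 and 6: b ≤ d ≤ 2. Hence f + b ≤ 6. But constraint 12 requires f + b = 8, and 8 > 6. Contradiction.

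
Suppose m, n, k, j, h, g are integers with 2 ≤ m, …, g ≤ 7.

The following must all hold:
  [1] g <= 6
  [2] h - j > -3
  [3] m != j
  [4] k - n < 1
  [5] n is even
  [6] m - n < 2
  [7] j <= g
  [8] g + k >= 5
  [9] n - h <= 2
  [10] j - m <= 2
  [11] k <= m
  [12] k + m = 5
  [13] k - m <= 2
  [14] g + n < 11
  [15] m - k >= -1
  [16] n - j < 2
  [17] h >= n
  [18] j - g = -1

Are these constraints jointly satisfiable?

The assignment m = 3, n = 4, k = 2, j = 4, h = 4, g = 5 works:
  constraint 2 holds since h - j = 0.
  constraint 4 holds since k - n = -2.
  constraint 6 holds since m - n = -1.
The rest check out directly.

Satisfiable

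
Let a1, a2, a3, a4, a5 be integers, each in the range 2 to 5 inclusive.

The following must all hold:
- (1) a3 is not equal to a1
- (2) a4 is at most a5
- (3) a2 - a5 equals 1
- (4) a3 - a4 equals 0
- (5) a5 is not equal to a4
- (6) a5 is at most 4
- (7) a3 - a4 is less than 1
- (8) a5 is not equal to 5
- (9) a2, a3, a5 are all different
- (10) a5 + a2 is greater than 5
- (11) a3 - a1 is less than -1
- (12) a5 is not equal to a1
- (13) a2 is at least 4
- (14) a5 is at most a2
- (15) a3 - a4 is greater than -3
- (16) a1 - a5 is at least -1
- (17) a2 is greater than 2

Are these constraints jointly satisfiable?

The assignment a1 = 4, a2 = 4, a3 = 2, a4 = 2, a5 = 3 works:
  constraint 3 holds since a2 - a5 = 1.
  constraint 4 holds since a3 - a4 = 0.
  constraint 7 holds since a3 - a4 = 0.
The rest check out directly.

Satisfiable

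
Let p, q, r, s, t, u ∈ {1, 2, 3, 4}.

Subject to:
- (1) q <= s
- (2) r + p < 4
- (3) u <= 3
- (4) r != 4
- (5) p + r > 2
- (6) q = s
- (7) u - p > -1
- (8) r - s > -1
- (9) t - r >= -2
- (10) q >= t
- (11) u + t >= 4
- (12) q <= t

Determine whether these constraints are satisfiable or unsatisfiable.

Satisfiable

One satisfying assignment is p = 2, q = 1, r = 1, s = 1, t = 1, u = 3.
For the less obvious constraints — constraint 2: r + p = 3; constraint 5: p + r = 3; constraint 7: u - p = 1 — and the others hold by inspection.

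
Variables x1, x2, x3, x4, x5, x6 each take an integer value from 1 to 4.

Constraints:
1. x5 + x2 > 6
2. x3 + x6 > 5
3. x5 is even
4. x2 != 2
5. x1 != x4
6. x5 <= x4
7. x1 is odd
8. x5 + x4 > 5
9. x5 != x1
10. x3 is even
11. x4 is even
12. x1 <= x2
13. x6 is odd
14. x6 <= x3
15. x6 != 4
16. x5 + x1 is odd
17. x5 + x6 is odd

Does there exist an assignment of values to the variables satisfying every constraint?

Try x1 = 3, x2 = 3, x3 = 4, x4 = 4, x5 = 4, x6 = 3.
Check constraint 1: x5 + x2 = 7; constraint 2: x3 + x6 = 7. The remaining constraints are straightforward to verify.

Satisfiable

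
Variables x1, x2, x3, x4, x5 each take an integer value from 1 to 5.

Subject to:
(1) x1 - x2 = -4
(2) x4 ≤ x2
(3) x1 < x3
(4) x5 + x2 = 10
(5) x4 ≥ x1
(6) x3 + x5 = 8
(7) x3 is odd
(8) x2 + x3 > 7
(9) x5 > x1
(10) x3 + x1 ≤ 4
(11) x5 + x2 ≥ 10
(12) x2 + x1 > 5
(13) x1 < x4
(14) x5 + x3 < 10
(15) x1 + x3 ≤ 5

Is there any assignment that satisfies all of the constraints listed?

Satisfiable

Take x1 = 1, x2 = 5, x3 = 3, x4 = 2, x5 = 5. Then constraint 1: x1 - x2 = -4; constraint 4: x5 + x2 = 10; constraint 6: x3 + x5 = 8, and every other listed constraint is also met.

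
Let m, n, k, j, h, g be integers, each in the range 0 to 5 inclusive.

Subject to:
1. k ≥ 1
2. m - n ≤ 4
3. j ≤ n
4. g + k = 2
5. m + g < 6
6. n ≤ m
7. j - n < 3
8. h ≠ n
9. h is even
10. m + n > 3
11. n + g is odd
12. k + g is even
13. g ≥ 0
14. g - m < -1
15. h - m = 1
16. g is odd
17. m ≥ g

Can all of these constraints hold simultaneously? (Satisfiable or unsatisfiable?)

Satisfiable

The assignment m = 3, n = 2, k = 1, j = 2, h = 4, g = 1 works:
  constraint 2 holds since m - n = 1.
  constraint 4 holds since g + k = 2.
The rest check out directly.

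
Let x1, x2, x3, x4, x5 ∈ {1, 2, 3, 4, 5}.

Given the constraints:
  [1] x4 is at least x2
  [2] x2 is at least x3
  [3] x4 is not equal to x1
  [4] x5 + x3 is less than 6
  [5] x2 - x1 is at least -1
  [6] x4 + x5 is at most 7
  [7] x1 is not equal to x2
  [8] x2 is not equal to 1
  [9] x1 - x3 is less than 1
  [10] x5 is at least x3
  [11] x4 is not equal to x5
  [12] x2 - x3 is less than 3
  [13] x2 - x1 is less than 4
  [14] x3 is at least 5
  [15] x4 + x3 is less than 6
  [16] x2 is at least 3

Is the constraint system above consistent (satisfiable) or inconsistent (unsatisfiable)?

From constraints 1 and 16: x4 ≥ x2 ≥ 3. From constraints 10 and 14: x5 ≥ x3 ≥ 5. Hence x4 + x5 ≥ 8. But constraint 6 requires x4 + x5 ≤ 7, and 7 < 8. Contradiction.

Unsatisfiable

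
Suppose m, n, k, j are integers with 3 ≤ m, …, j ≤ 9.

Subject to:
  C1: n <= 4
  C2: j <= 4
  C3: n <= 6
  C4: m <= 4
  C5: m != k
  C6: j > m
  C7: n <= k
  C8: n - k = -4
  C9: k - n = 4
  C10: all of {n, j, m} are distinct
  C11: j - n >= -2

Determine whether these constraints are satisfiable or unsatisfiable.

Unsatisfiable

Constraints 1, 2, and 4 confine each of n, j, m to the 2 values {3, 4} (the domain already gives each ≥ 3).
Constraint 10 requires all 3 of them to be distinct, but only 2 values are available — impossible by the pigeonhole principle.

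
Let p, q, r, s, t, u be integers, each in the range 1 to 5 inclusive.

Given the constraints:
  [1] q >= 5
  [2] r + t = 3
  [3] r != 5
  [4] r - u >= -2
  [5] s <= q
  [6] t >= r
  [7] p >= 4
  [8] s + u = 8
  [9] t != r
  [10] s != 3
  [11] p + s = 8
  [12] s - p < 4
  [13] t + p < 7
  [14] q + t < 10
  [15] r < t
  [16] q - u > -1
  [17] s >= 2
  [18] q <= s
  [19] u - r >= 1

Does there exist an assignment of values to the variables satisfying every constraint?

From constraint 7: p ≥ 4. From constraints 1 and 18: s ≥ q ≥ 5. Hence p + s ≥ 9. But constraint 11 requires p + s = 8, and 8 < 9. Contradiction.

Unsatisfiable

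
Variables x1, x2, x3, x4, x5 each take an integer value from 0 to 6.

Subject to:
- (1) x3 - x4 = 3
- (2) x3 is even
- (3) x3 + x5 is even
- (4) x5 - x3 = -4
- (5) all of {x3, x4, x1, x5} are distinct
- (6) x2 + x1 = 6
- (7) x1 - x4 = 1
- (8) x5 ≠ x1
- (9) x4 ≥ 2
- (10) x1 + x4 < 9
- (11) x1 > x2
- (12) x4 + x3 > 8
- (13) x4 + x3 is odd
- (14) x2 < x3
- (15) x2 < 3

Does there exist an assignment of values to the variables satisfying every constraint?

Satisfiable

Try x1 = 4, x2 = 2, x3 = 6, x4 = 3, x5 = 2.
Check constraint 1: x3 - x4 = 3; constraint 4: x5 - x3 = -4. The remaining constraints are straightforward to verify.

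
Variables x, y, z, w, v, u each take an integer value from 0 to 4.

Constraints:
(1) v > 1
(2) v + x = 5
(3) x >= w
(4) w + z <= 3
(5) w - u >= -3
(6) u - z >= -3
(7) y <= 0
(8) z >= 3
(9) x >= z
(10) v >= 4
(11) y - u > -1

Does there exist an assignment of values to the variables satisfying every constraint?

From constraint 10: v ≥ 4. From constraints 8 and 9: x ≥ z ≥ 3. Hence v + x ≥ 7. But constraint 2 requires v + x = 5, and 5 < 7. Contradiction.

Unsatisfiable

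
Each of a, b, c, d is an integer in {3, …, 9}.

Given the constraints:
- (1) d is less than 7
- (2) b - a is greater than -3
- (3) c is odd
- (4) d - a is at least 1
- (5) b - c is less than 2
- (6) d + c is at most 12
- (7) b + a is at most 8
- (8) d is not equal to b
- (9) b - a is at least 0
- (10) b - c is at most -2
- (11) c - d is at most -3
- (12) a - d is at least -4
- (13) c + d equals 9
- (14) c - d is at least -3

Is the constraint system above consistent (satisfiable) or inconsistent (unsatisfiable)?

Constraints 9, 10, 11, and 12 give b − a ≥ 0, a − d ≥ -4, d − c ≥ 3, c − b ≥ 2.
Adding all 4 inequalities: the left sides telescope to 0, and the right sides sum to 0 + (-4) + 3 + 2 = 1. So 0 ≥ 1, which is false.

Unsatisfiable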